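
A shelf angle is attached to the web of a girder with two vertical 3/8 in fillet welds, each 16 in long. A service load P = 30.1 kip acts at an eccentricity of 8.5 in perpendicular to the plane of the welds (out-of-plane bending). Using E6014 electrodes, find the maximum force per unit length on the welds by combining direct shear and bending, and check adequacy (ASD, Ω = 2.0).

E60XX → F_EXX = 60 ksi.
L_w = 2 × 16 = 32 in; section modulus (unit throat) S = 2 × L²/6 = 85.33 in².
Direct shear f_v = P/L_w = 30.1/32 = 0.9406 kip/in.
Moment M = P × e = 30.1 × 8.5 = 255.85 kip·in; bending f_b = M/S = 2.998 kip/in.
f_max = √(f_v² + f_b²) = √(0.9406² + 2.998²) = 3.142 kip/in.
r_n/Ω = (1/2.0) × 0.6 × 60 × (0.707 × 0.375) = 4.772 kip/in → adequate.

f_max ≈ 3.14 kip/in; adequate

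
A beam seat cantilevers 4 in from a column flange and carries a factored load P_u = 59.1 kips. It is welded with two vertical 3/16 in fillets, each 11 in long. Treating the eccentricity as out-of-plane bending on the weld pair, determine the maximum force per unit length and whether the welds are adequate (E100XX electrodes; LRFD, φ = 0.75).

f_max ≈ 6.45 kip/in; NOT adequate

E100XX → F_EXX = 100 ksi.
L_w = 2 × 11 = 22 in; section modulus (unit throat) S = 2 × L²/6 = 40.33 in².
Direct shear f_v = P/L_w = 59.1/22 = 2.686 kip/in.
Moment M = P × e = 59.1 × 4 = 236.4 kip·in; bending f_b = M/S = 5.861 kip/in.
f_max = √(f_v² + f_b²) = √(2.686² + 5.861²) = 6.447 kip/in.
φr_n = 0.75 × 0.6 × 100 × (0.707 × 0.1875) = 5.965 kip/in → NOT adequate.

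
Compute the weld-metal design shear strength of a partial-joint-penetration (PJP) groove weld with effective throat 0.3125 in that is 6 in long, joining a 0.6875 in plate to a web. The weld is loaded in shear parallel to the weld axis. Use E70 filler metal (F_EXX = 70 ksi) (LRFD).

φR_n ≈ 59.1 kip

Effective throat (given) t_e = 0.3125 in.
A_we = 0.3125 × 6 = 1.875 in².
F_nw = 0.6 F_EXX = 42 ksi.
φR_n = 0.75 × 42 × 1.875 = 59.06 kip.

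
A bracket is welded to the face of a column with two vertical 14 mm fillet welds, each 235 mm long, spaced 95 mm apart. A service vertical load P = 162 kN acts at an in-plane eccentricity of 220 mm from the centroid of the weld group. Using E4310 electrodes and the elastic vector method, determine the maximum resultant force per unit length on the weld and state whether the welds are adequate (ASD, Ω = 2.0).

E43XX → F_EXX = 430 MPa.
Total weld length L_w = 470 mm. Treat welds as unit-width lines.
Polar moment about centroid: J = 2[d³/12 + d(b/2)²] = 2[235³/12 + 235×47.5²] = 3223000 mm³.
Direct shear f_v = P/L_w = 162×10³ / 470 = 344.7 N/mm (vertical).
Torsion M = P·e = 162×10³ × 220 = 35640000 N·mm.
Critical point at (x, y) = (47.5, 117.5) from centroid. f_tx = M·y/J = 1299 N/mm; f_ty = M·x/J = 525.2 N/mm.
Resultant f_max = √[f_tx² + (f_v + f_ty)²] = √[1299² + (344.7 + 525.2)²] = 1563 N/mm.
Capacity per unit length: r_n/Ω = (1/2.0) × 0.6 × 430 × (0.707 × 14) = 1277 N/mm.
1563 > 1277 → NOT adequate.

f_max ≈ 1560 N/mm; NOT adequate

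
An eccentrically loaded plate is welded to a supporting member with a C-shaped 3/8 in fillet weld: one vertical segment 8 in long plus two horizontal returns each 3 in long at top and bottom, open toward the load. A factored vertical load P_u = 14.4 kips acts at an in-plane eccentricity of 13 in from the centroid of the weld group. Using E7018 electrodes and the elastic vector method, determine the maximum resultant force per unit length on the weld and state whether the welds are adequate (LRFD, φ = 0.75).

E70XX → F_EXX = 70 ksi.
Total weld length L_w = 14 in. Treat welds as unit-width lines.
Centroid: x̄ = 2×3×1.5 / 14 = 0.6429 in from the vertical weld.
Polar moment about centroid: J = I_x + I_y = [8³/12 + 2×3×4²] + [8×0.6429² + 2(3³/12 + 3×0.8571²)] = 150.9 in³.
Direct shear f_v = P/L_w = 14.4 / 14 = 1.029 kip/in (vertical).
Torsion M = P·e = 14.4 × 13 = 187.2 kip·in.
Critical point at (x, y) = (2.357, 4) from centroid. f_tx = M·y/J = 4.963 kip/in; f_ty = M·x/J = 2.925 kip/in.
Resultant f_max = √[f_tx² + (f_v + f_ty)²] = √[4.963² + (1.029 + 2.925)²] = 6.345 kip/in.
Capacity per unit length: φr_n = 0.75 × 0.6 × 70 × (0.707 × 0.375) = 8.351 kip/in.
6.345 ≤ 8.351 → adequate.

f_max ≈ 6.34 kip/in; adequate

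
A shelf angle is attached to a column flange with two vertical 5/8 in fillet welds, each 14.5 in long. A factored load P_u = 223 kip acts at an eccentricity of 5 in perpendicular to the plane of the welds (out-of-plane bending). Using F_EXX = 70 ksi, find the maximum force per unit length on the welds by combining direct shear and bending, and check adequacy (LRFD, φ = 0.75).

f_max ≈ 17.7 kip/in; NOT adequate

L_w = 2 × 14.5 = 29 in; section modulus (unit throat) S = 2 × L²/6 = 70.08 in².
Direct shear f_v = P/L_w = 223/29 = 7.69 kip/in.
Moment M = P × e = 223 × 5 = 1115 kip·in; bending f_b = M/S = 15.91 kip/in.
f_max = √(f_v² + f_b²) = √(7.69² + 15.91²) = 17.67 kip/in.
φr_n = 0.75 × 0.6 × 70 × (0.707 × 0.625) = 13.92 kip/in → NOT adequate.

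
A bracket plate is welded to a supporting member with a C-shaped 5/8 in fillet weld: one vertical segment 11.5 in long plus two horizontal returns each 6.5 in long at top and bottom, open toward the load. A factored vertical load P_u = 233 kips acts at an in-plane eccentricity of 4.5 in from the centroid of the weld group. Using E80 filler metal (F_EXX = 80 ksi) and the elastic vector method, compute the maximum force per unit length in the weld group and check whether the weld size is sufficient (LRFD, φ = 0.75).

f_max ≈ 19.3 kip/in; NOT adequate

Total weld length L_w = 24.5 in. Treat welds as unit-width lines.
Centroid: x̄ = 2×6.5×3.25 / 24.5 = 1.724 in from the vertical weld.
Polar moment about centroid: J = I_x + I_y = [11.5³/12 + 2×6.5×5.75²] + [11.5×1.724² + 2(6.5³/12 + 6.5×1.526²)] = 666.8 in³.
Direct shear f_v = P/L_w = 233 / 24.5 = 9.51 kip/in (vertical).
Torsion M = P·e = 233 × 4.5 = 1048.5 kip·in.
Critical point at (x, y) = (4.776, 5.75) from centroid. f_tx = M·y/J = 9.042 kip/in; f_ty = M·x/J = 7.509 kip/in.
Resultant f_max = √[f_tx² + (f_v + f_ty)²] = √[9.042² + (9.51 + 7.509)²] = 19.27 kip/in.
Capacity per unit length: φr_n = 0.75 × 0.6 × 80 × (0.707 × 0.625) = 15.91 kip/in.
19.27 > 15.91 → NOT adequate.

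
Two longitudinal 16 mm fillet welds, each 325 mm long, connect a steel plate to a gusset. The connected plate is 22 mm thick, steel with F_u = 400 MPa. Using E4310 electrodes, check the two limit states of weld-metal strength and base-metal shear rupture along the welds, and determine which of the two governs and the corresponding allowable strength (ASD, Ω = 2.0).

R_n/Ω ≈ 949 kN (weld metal governs)

E43XX → F_EXX = 430 MPa.
t_e = 0.707 × 16 = 11.31 mm; L = 650 mm.
Weld metal: R_n/Ω = (1/2.0) × 0.6 × 430 × 11.31 × 650 × 10⁻³ = 948.5 kN.
Base metal (shear rupture): R_n/Ω = (1/2.0) × 0.6 × 400 × 22 × 650 × 10⁻³ = 1716 kN.
Governing: weld metal.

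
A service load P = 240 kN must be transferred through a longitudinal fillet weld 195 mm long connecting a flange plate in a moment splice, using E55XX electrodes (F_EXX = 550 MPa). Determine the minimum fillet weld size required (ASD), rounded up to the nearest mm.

w = 11 mm

Total weld length L = 195 mm.
Required throat t_e = P × Ω / (0.6 F_EXX × L) = 240 × 2.0 / (0.6 × 550 × 195 × 10⁻³) = 7.459 mm.
Required leg w = t_e / 0.707 = 10.55 mm → use 11 mm.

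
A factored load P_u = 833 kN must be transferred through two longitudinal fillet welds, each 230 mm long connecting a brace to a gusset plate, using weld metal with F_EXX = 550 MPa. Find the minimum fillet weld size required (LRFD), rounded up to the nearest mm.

Total weld length L = 460 mm.
Required throat t_e = P_u / (φ × 0.6 F_EXX × L) = 833 / (0.75 × 0.6 × 550 × 460 × 10⁻³) = 7.317 mm.
Required leg w = t_e / 0.707 = 10.35 mm → use 11 mm.

w = 11 mm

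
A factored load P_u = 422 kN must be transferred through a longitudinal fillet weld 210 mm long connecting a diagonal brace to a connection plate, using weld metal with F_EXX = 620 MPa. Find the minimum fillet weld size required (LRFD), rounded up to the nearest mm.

w = 11 mm

Total weld length L = 210 mm.
Required throat t_e = P_u / (φ × 0.6 F_EXX × L) = 422 / (0.75 × 0.6 × 620 × 210 × 10⁻³) = 7.203 mm.
Required leg w = t_e / 0.707 = 10.19 mm → use 11 mm.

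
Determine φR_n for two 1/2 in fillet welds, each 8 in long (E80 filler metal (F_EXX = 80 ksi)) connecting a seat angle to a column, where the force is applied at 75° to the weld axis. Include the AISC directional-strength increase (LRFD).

t_e = 0.707 × 0.5 = 0.3535 in; A_we = 0.3535 × 16 = 5.656 in².
Directional factor: 1.0 + 0.5 sin^1.5(75°) = 1.475.
F_nw = 0.6 × 80 × 1.475 = 70.78 ksi.
φR_n = 0.75 × 70.78 × 5.656 = 300.3 kip.

φR_n ≈ 300 kip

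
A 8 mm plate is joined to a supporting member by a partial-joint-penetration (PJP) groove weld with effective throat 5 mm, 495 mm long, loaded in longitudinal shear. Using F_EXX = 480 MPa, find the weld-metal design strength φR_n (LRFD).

φR_n ≈ 535 kN

Effective throat (given) t_e = 5 mm.
A_we = 5 × 495 = 2475 mm².
F_nw = 0.6 F_EXX = 288 MPa.
φR_n = 0.75 × 288 × 2475 × 10⁻³ = 534.6 kN.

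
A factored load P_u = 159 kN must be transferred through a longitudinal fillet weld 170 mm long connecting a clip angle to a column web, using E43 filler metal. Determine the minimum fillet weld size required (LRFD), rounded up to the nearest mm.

w = 7 mm

E43XX → F_EXX = 430 MPa.
Total weld length L = 170 mm.
Required throat t_e = P_u / (φ × 0.6 F_EXX × L) = 159 / (0.75 × 0.6 × 430 × 170 × 10⁻³) = 4.834 mm.
Required leg w = t_e / 0.707 = 6.837 mm → use 7 mm.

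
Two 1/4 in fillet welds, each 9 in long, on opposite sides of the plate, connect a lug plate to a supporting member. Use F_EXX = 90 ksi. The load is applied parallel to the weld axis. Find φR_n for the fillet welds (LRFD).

Effective throat t_e = 0.707 × 0.25 = 0.1767 in.
Total length L = 18 in; A_we = 0.1767 × 18 = 3.181 in².
F_nw = 0.6 F_EXX = 0.6 × 90 = 54 ksi.
φR_n = 0.75 × 54 × 3.181 = 128.9 kips.

φR_n ≈ 129 kips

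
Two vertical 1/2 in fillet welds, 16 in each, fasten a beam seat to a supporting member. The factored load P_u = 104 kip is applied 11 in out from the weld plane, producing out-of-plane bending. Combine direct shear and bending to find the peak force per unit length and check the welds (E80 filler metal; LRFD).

f_max ≈ 13.8 kip/in; NOT adequate

E80XX → F_EXX = 80 ksi.
L_w = 2 × 16 = 32 in; section modulus (unit throat) S = 2 × L²/6 = 85.33 in².
Direct shear f_v = P/L_w = 104/32 = 3.25 kip/in.
Moment M = P × e = 104 × 11 = 1144 kip·in; bending f_b = M/S = 13.41 kip/in.
f_max = √(f_v² + f_b²) = √(3.25² + 13.41²) = 13.79 kip/in.
φr_n = 0.75 × 0.6 × 80 × (0.707 × 0.5) = 12.73 kip/in → NOT adequate.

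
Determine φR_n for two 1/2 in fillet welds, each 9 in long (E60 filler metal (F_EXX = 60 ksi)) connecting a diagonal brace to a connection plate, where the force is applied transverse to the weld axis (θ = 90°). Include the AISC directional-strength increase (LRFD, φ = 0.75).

φR_n ≈ 258 kips

t_e = 0.707 × 0.5 = 0.3535 in; A_we = 0.3535 × 18 = 6.363 in².
Directional factor: 1.0 + 0.5 sin^1.5(90°) = 1.5.
F_nw = 0.6 × 60 × 1.5 = 54 ksi.
φR_n = 0.75 × 54 × 6.363 = 257.7 kips.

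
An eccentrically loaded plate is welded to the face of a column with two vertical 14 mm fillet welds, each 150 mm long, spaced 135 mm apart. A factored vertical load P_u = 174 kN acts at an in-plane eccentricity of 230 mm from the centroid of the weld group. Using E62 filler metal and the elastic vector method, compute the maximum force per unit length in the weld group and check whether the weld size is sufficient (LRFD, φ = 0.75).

E62XX → F_EXX = 620 MPa.
Total weld length L_w = 300 mm. Treat welds as unit-width lines.
Polar moment about centroid: J = 2[d³/12 + d(b/2)²] = 2[150³/12 + 150×67.5²] = 1929000 mm³.
Direct shear f_v = P/L_w = 174×10³ / 300 = 580 N/mm (vertical).
Torsion M = P·e = 174×10³ × 230 = 40020000 N·mm.
Critical point at (x, y) = (67.5, 75) from centroid. f_tx = M·y/J = 1556 N/mm; f_ty = M·x/J = 1400 N/mm.
Resultant f_max = √[f_tx² + (f_v + f_ty)²] = √[1556² + (580 + 1400)²] = 2518 N/mm.
Capacity per unit length: φr_n = 0.75 × 0.6 × 620 × (0.707 × 14) = 2762 N/mm.
2518 ≤ 2762 → adequate.

f_max ≈ 2520 N/mm; adequate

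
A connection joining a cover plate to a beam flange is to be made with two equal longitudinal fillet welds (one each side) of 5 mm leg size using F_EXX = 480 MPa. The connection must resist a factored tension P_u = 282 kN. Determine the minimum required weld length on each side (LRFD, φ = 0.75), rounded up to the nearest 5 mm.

Throat t_e = 0.707 × 5 = 3.535 mm.
φr_n = 0.75 × 0.6 × 480 × 3.535 × 10⁻³ = 0.7636 kN/mm.
L_req = P_u / φr_n = 282 / 0.7636 = 369.3 mm total.
Per side: 369.3 / 2 = 184.7 mm.
Round up → use L = 185 mm on each side.

L = 185 mm on each side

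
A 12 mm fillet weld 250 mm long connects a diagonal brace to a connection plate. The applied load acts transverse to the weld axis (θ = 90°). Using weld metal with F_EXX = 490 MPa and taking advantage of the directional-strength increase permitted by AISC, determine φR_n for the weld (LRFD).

t_e = 0.707 × 12 = 8.484 mm; A_we = 8.484 × 250 = 2121 mm².
Directional factor: 1.0 + 0.5 sin^1.5(90°) = 1.5.
F_nw = 0.6 × 490 × 1.5 = 441 MPa.
φR_n = 0.75 × 441 × 2121 × 10⁻³ = 701.5 kN.

φR_n ≈ 702 kN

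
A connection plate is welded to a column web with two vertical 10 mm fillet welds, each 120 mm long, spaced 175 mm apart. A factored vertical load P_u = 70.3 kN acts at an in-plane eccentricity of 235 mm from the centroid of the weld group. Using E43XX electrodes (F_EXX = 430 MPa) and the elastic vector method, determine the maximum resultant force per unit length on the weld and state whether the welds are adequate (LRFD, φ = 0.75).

Total weld length L_w = 240 mm. Treat welds as unit-width lines.
Polar moment about centroid: J = 2[d³/12 + d(b/2)²] = 2[120³/12 + 120×87.5²] = 2126000 mm³.
Direct shear f_v = P/L_w = 70.3×10³ / 240 = 292.9 N/mm (vertical).
Torsion M = P·e = 70.3×10³ × 235 = 16520000 N·mm.
Critical point at (x, y) = (87.5, 60) from centroid. f_tx = M·y/J = 466.4 N/mm; f_ty = M·x/J = 680.1 N/mm.
Resultant f_max = √[f_tx² + (f_v + f_ty)²] = √[466.4² + (292.9 + 680.1)²] = 1079 N/mm.
Capacity per unit length: φr_n = 0.75 × 0.6 × 430 × (0.707 × 10) = 1368 N/mm.
1079 ≤ 1368 → adequate.

f_max ≈ 1080 N/mm; adequate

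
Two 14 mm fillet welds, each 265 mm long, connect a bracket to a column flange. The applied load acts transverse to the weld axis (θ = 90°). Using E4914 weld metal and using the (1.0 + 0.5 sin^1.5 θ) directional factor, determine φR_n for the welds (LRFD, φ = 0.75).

φR_n ≈ 1740 kN

E49XX → F_EXX = 490 MPa.
t_e = 0.707 × 14 = 9.898 mm; A_we = 9.898 × 530 = 5246 mm².
Directional factor: 1.0 + 0.5 sin^1.5(90°) = 1.5.
F_nw = 0.6 × 490 × 1.5 = 441 MPa.
φR_n = 0.75 × 441 × 5246 × 10⁻³ = 1735 kN.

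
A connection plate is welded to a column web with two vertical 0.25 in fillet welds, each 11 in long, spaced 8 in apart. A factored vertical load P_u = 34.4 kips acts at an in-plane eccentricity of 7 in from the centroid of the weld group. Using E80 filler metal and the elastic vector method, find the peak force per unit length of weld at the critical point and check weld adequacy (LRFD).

E80XX → F_EXX = 80 ksi.
Total weld length L_w = 22 in. Treat welds as unit-width lines.
Polar moment about centroid: J = 2[d³/12 + d(b/2)²] = 2[11³/12 + 11×4²] = 573.8 in³.
Direct shear f_v = P/L_w = 34.4 / 22 = 1.564 kip/in (vertical).
Torsion M = P·e = 34.4 × 7 = 240.8 kip·in.
Critical point at (x, y) = (4, 5.5) from centroid. f_tx = M·y/J = 2.308 kip/in; f_ty = M·x/J = 1.679 kip/in.
Resultant f_max = √[f_tx² + (f_v + f_ty)²] = √[2.308² + (1.564 + 1.679)²] = 3.98 kip/in.
Capacity per unit length: φr_n = 0.75 × 0.6 × 80 × (0.707 × 0.25) = 6.363 kip/in.
3.98 ≤ 6.363 → adequate.

f_max ≈ 3.98 kip/in; adequate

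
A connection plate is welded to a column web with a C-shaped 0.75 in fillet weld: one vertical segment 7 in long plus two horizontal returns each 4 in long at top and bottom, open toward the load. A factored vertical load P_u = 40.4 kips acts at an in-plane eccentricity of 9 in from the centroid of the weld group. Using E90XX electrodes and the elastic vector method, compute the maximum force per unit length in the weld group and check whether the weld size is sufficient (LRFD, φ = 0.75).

E90XX → F_EXX = 90 ksi.
Total weld length L_w = 15 in. Treat welds as unit-width lines.
Centroid: x̄ = 2×4×2 / 15 = 1.067 in from the vertical weld.
Polar moment about centroid: J = I_x + I_y = [7³/12 + 2×4×3.5²] + [7×1.067² + 2(4³/12 + 4×0.9333²)] = 152.2 in³.
Direct shear f_v = P/L_w = 40.4 / 15 = 2.693 kip/in (vertical).
Torsion M = P·e = 40.4 × 9 = 363.6 kip·in.
Critical point at (x, y) = (2.933, 3.5) from centroid. f_tx = M·y/J = 8.362 kip/in; f_ty = M·x/J = 7.008 kip/in.
Resultant f_max = √[f_tx² + (f_v + f_ty)²] = √[8.362² + (2.693 + 7.008)²] = 12.81 kip/in.
Capacity per unit length: φr_n = 0.75 × 0.6 × 90 × (0.707 × 0.75) = 21.48 kip/in.
12.81 ≤ 21.48 → adequate.

f_max ≈ 12.8 kip/in; adequate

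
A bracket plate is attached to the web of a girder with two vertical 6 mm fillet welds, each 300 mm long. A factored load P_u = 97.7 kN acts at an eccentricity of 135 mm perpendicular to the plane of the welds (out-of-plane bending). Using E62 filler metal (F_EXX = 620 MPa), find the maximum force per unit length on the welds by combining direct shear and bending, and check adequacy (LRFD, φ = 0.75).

f_max ≈ 469 N/mm; adequate

L_w = 2 × 300 = 600 mm; section modulus (unit throat) S = 2 × L²/6 = 30000 mm².
Direct shear f_v = P/L_w = 97.7×10³/600 = 162.8 N/mm.
Moment M = P × e = 97.7×10³ × 135 = 13190000 N·mm; bending f_b = M/S = 439.6 N/mm.
f_max = √(f_v² + f_b²) = √(162.8² + 439.6²) = 468.8 N/mm.
φr_n = 0.75 × 0.6 × 620 × (0.707 × 6) = 1184 N/mm → adequate.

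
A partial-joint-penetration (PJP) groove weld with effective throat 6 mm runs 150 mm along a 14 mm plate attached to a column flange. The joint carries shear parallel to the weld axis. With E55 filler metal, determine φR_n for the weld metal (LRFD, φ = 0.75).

E55XX → F_EXX = 550 MPa.
Effective throat (given) t_e = 6 mm.
A_we = 6 × 150 = 900 mm².
F_nw = 0.6 F_EXX = 330 MPa.
φR_n = 0.75 × 330 × 900 × 10⁻³ = 222.8 kN.

φR_n ≈ 223 kN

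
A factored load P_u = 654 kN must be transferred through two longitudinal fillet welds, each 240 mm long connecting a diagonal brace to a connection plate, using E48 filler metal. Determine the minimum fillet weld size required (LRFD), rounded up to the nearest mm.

E48XX → F_EXX = 480 MPa.
Total weld length L = 480 mm.
Required throat t_e = P_u / (φ × 0.6 F_EXX × L) = 654 / (0.75 × 0.6 × 480 × 480 × 10⁻³) = 6.308 mm.
Required leg w = t_e / 0.707 = 8.922 mm → use 9 mm.

w = 9 mm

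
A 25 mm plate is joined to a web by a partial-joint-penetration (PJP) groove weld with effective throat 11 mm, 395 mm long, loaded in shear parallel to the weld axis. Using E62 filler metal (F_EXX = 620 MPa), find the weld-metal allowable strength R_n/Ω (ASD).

R_n/Ω ≈ 808 kN

Effective throat (given) t_e = 11 mm.
A_we = 11 × 395 = 4345 mm².
F_nw = 0.6 F_EXX = 372 MPa.
R_n/Ω = (372 × 4345) / 2.0 × 10⁻³ = 808.2 kN.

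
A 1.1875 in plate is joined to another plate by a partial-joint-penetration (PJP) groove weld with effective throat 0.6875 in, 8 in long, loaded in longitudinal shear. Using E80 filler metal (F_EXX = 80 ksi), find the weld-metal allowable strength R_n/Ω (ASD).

R_n/Ω ≈ 132 kip

Effective throat (given) t_e = 0.6875 in.
A_we = 0.6875 × 8 = 5.5 in².
F_nw = 0.6 F_EXX = 48 ksi.
R_n/Ω = (48 × 5.5) / 2.0 = 132 kip.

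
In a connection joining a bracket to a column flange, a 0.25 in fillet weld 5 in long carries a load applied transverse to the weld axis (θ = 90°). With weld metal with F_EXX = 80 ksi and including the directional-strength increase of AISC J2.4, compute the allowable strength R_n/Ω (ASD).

t_e = 0.707 × 0.25 = 0.1767 in; A_we = 0.1767 × 5 = 0.8837 in².
Directional factor: 1.0 + 0.5 sin^1.5(90°) = 1.5.
F_nw = 0.6 × 80 × 1.5 = 72 ksi.
R_n/Ω = (72 × 0.8837) / 2.0 = 31.81 kip.

R_n/Ω ≈ 31.8 kip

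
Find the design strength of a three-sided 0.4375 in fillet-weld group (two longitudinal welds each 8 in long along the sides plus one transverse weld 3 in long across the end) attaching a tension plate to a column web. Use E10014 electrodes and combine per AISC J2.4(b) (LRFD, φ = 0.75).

φR_n ≈ 264 kips

E100XX → F_EXX = 100 ksi.
t_e = 0.707 × 0.4375 = 0.3093 in.
R_nwl = 0.6 × 100 × 0.3093 × 16 = 296.9 kips (longitudinal, 2 welds).
R_nwt = 0.6 × 100 × 0.3093 × 3 = 55.68 kips (transverse, base value).
(i) R_nwl + R_nwt = 352.6 kips; (ii) 0.85 R_nwl + 1.5 R_nwt = 335.9 kips.
R_n = max = 352.6 kips [governs: (i)]; φR_n = 264.5 kips.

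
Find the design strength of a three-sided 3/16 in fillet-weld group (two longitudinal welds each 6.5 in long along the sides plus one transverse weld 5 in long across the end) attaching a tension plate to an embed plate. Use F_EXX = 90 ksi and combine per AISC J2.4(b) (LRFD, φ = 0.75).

t_e = 0.707 × 0.1875 = 0.1326 in.
R_nwl = 0.6 × 90 × 0.1326 × 13 = 93.06 kips (longitudinal, 2 welds).
R_nwt = 0.6 × 90 × 0.1326 × 5 = 35.79 kips (transverse, base value).
(i) R_nwl + R_nwt = 128.9 kips; (ii) 0.85 R_nwl + 1.5 R_nwt = 132.8 kips.
R_n = max = 132.8 kips [governs: (ii)]; φR_n = 99.59 kips.

φR_n ≈ 99.6 kips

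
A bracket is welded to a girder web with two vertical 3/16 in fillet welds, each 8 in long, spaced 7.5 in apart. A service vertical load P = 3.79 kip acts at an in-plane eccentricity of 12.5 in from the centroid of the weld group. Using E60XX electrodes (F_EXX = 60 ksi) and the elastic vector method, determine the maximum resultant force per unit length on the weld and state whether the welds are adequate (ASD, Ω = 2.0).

f_max ≈ 1.01 kip/in; adequate

Total weld length L_w = 16 in. Treat welds as unit-width lines.
Polar moment about centroid: J = 2[d³/12 + d(b/2)²] = 2[8³/12 + 8×3.75²] = 310.3 in³.
Direct shear f_v = P/L_w = 3.79 / 16 = 0.2369 kip/in (vertical).
Torsion M = P·e = 3.79 × 12.5 = 47.375 kip·in.
Critical point at (x, y) = (3.75, 4) from centroid. f_tx = M·y/J = 0.6106 kip/in; f_ty = M·x/J = 0.5725 kip/in.
Resultant f_max = √[f_tx² + (f_v + f_ty)²] = √[0.6106² + (0.2369 + 0.5725)²] = 1.014 kip/in.
Capacity per unit length: r_n/Ω = (1/2.0) × 0.6 × 60 × (0.707 × 0.1875) = 2.386 kip/in.
1.014 ≤ 2.386 → adequate.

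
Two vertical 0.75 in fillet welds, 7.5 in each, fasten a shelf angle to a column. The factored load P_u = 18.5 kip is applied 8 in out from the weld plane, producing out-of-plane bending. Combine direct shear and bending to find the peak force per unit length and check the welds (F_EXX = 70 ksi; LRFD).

L_w = 2 × 7.5 = 15 in; section modulus (unit throat) S = 2 × L²/6 = 18.75 in².
Direct shear f_v = P/L_w = 18.5/15 = 1.233 kip/in.
Moment M = P × e = 18.5 × 8 = 148 kip·in; bending f_b = M/S = 7.893 kip/in.
f_max = √(f_v² + f_b²) = √(1.233² + 7.893²) = 7.989 kip/in.
φr_n = 0.75 × 0.6 × 70 × (0.707 × 0.75) = 16.7 kip/in → adequate.

f_max ≈ 7.99 kip/in; adequate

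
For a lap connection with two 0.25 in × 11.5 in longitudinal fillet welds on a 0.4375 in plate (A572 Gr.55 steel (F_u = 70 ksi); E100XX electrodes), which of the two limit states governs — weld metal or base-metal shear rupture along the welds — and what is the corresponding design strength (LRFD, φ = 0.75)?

E100XX → F_EXX = 100 ksi.
t_e = 0.707 × 0.25 = 0.1767 in; L = 23 in.
Weld metal: φR_n = 0.75 × 0.6 × 100 × 0.1767 × 23 = 182.9 kip.
Base metal (shear rupture): φR_n = 0.75 × 0.6 × 70 × 0.4375 × 23 = 317 kip.
Governing: weld metal.

φR_n ≈ 183 kip (weld metal governs)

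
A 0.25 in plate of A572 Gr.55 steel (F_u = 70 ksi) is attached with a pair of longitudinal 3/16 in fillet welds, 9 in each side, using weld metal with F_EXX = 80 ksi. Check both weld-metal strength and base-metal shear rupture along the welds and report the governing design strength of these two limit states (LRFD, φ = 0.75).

φR_n ≈ 85.9 kips (weld metal governs)

t_e = 0.707 × 0.1875 = 0.1326 in; L = 18 in.
Weld metal: φR_n = 0.75 × 0.6 × 80 × 0.1326 × 18 = 85.9 kips.
Base metal (shear rupture): φR_n = 0.75 × 0.6 × 70 × 0.25 × 18 = 141.8 kips.
Governing: weld metal.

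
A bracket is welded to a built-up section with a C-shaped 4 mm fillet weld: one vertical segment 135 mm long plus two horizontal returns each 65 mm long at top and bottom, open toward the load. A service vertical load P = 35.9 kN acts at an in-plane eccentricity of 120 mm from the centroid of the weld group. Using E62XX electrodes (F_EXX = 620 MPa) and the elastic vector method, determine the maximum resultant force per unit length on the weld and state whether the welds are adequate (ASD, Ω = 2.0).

f_max ≈ 486 N/mm; adequate

Total weld length L_w = 265 mm. Treat welds as unit-width lines.
Centroid: x̄ = 2×65×32.5 / 265 = 15.94 mm from the vertical weld.
Polar moment about centroid: J = I_x + I_y = [135³/12 + 2×65×67.5²] + [135×15.94² + 2(65³/12 + 65×16.56²)] = 913100 mm³.
Direct shear f_v = P/L_w = 35.9×10³ / 265 = 135.5 N/mm (vertical).
Torsion M = P·e = 35.9×10³ × 120 = 4308000 N·mm.
Critical point at (x, y) = (49.06, 67.5) from centroid. f_tx = M·y/J = 318.5 N/mm; f_ty = M·x/J = 231.5 N/mm.
Resultant f_max = √[f_tx² + (f_v + f_ty)²] = √[318.5² + (135.5 + 231.5)²] = 485.9 N/mm.
Capacity per unit length: r_n/Ω = (1/2.0) × 0.6 × 620 × (0.707 × 4) = 526 N/mm.
485.9 ≤ 526 → adequate.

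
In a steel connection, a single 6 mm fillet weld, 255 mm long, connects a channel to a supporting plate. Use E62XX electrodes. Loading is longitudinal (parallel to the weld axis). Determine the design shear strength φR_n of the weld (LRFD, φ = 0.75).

φR_n ≈ 302 kN

E62XX → F_EXX = 620 MPa.
Effective throat t_e = 0.707 × 6 = 4.242 mm.
Total length L = 255 mm; A_we = 4.242 × 255 = 1082 mm².
F_nw = 0.6 F_EXX = 0.6 × 620 = 372 MPa.
φR_n = 0.75 × 372 × 1082 × 10⁻³ = 301.8 kN.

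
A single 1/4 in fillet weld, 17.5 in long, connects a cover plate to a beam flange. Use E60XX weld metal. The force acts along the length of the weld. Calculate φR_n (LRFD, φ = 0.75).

φR_n ≈ 83.5 kips

E60XX → F_EXX = 60 ksi.
Effective throat t_e = 0.707 × 0.25 = 0.1767 in.
Total length L = 17.5 in; A_we = 0.1767 × 17.5 = 3.093 in².
F_nw = 0.6 F_EXX = 0.6 × 60 = 36 ksi.
φR_n = 0.75 × 36 × 3.093 = 83.51 kips.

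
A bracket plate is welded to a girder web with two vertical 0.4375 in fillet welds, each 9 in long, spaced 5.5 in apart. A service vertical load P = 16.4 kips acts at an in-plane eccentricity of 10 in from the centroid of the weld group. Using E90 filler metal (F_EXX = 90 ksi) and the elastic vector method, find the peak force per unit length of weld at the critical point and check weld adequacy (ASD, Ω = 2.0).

f_max ≈ 3.91 kip/in; adequate

Total weld length L_w = 18 in. Treat welds as unit-width lines.
Polar moment about centroid: J = 2[d³/12 + d(b/2)²] = 2[9³/12 + 9×2.75²] = 257.6 in³.
Direct shear f_v = P/L_w = 16.4 / 18 = 0.9111 kip/in (vertical).
Torsion M = P·e = 16.4 × 10 = 164 kip·in.
Critical point at (x, y) = (2.75, 4.5) from centroid. f_tx = M·y/J = 2.865 kip/in; f_ty = M·x/J = 1.751 kip/in.
Resultant f_max = √[f_tx² + (f_v + f_ty)²] = √[2.865² + (0.9111 + 1.751)²] = 3.91 kip/in.
Capacity per unit length: r_n/Ω = (1/2.0) × 0.6 × 90 × (0.707 × 0.4375) = 8.351 kip/in.
3.91 ≤ 8.351 → adequate.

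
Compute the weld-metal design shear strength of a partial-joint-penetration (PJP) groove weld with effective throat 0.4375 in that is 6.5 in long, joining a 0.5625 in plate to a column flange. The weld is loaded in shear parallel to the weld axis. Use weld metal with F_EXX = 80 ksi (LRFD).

Effective throat (given) t_e = 0.4375 in.
A_we = 0.4375 × 6.5 = 2.844 in².
F_nw = 0.6 F_EXX = 48 ksi.
φR_n = 0.75 × 48 × 2.844 = 102.4 kips.

φR_n ≈ 102 kips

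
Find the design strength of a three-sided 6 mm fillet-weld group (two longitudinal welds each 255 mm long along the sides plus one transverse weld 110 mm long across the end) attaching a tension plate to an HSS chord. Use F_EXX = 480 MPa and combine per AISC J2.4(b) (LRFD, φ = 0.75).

t_e = 0.707 × 6 = 4.242 mm.
R_nwl = 0.6 × 480 × 4.242 × 510 × 10⁻³ = 623.1 kN (longitudinal, 2 welds).
R_nwt = 0.6 × 480 × 4.242 × 110 × 10⁻³ = 134.4 kN (transverse, base value).
(i) R_nwl + R_nwt = 757.5 kN; (ii) 0.85 R_nwl + 1.5 R_nwt = 731.2 kN.
R_n = max = 757.5 kN [governs: (i)]; φR_n = 568.1 kN.

φR_n ≈ 568 kN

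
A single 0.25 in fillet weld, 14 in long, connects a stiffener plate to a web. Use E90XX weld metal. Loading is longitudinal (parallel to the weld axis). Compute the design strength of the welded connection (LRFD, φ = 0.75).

E90XX → F_EXX = 90 ksi.
Effective throat t_e = 0.707 × 0.25 = 0.1767 in.
Total length L = 14 in; A_we = 0.1767 × 14 = 2.474 in².
F_nw = 0.6 F_EXX = 0.6 × 90 = 54 ksi.
φR_n = 0.75 × 54 × 2.474 = 100.2 kips.

φR_n ≈ 100 kips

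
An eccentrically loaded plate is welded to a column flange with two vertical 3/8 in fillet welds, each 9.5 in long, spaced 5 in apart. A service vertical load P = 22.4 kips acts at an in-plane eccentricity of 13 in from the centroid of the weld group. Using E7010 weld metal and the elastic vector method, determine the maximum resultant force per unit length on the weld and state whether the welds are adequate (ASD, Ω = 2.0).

E70XX → F_EXX = 70 ksi.
Total weld length L_w = 19 in. Treat welds as unit-width lines.
Polar moment about centroid: J = 2[d³/12 + d(b/2)²] = 2[9.5³/12 + 9.5×2.5²] = 261.6 in³.
Direct shear f_v = P/L_w = 22.4 / 19 = 1.179 kip/in (vertical).
Torsion M = P·e = 22.4 × 13 = 291.2 kip·in.
Critical point at (x, y) = (2.5, 4.75) from centroid. f_tx = M·y/J = 5.287 kip/in; f_ty = M·x/J = 2.782 kip/in.
Resultant f_max = √[f_tx² + (f_v + f_ty)²] = √[5.287² + (1.179 + 2.782)²] = 6.606 kip/in.
Capacity per unit length: r_n/Ω = (1/2.0) × 0.6 × 70 × (0.707 × 0.375) = 5.568 kip/in.
6.606 > 5.568 → NOT adequate.

f_max ≈ 6.61 kip/in; NOT adequate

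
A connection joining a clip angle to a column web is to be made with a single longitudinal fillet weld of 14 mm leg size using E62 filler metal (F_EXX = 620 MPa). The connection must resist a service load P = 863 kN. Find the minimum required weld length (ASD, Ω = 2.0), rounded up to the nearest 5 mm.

L = 470 mm

Throat t_e = 0.707 × 14 = 9.898 mm.
r_n/Ω = (0.6 × 620 × 9.898) / 2.0 = 1841 N/mm = 1.841 kN/mm.
L_req = P / (r_n/Ω) = 863 / 1.841 = 468.8 mm total.
Round up → use L = 470 mm.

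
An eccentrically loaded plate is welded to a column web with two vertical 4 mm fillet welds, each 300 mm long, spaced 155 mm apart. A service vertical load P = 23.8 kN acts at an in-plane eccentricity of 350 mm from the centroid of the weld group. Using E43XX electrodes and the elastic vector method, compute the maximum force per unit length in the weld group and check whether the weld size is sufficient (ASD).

E43XX → F_EXX = 430 MPa.
Total weld length L_w = 600 mm. Treat welds as unit-width lines.
Polar moment about centroid: J = 2[d³/12 + d(b/2)²] = 2[300³/12 + 300×77.5²] = 8104000 mm³.
Direct shear f_v = P/L_w = 23.8×10³ / 600 = 39.67 N/mm (vertical).
Torsion M = P·e = 23.8×10³ × 350 = 8330000 N·mm.
Critical point at (x, y) = (77.5, 150) from centroid. f_tx = M·y/J = 154.2 N/mm; f_ty = M·x/J = 79.66 N/mm.
Resultant f_max = √[f_tx² + (f_v + f_ty)²] = √[154.2² + (39.67 + 79.66)²] = 195 N/mm.
Capacity per unit length: r_n/Ω = (1/2.0) × 0.6 × 430 × (0.707 × 4) = 364.8 N/mm.
195 ≤ 364.8 → adequate.

f_max ≈ 195 N/mm; adequate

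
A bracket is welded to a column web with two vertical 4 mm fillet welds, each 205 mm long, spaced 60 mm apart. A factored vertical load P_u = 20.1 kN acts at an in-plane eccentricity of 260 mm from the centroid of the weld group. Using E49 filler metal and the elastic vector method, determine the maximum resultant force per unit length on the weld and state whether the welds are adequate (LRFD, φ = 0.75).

f_max ≈ 326 N/mm; adequate

E49XX → F_EXX = 490 MPa.
Total weld length L_w = 410 mm. Treat welds as unit-width lines.
Polar moment about centroid: J = 2[d³/12 + d(b/2)²] = 2[205³/12 + 205×30²] = 1805000 mm³.
Direct shear f_v = P/L_w = 20.1×10³ / 410 = 49.02 N/mm (vertical).
Torsion M = P·e = 20.1×10³ × 260 = 5226000 N·mm.
Critical point at (x, y) = (30, 102.5) from centroid. f_tx = M·y/J = 296.8 N/mm; f_ty = M·x/J = 86.87 N/mm.
Resultant f_max = √[f_tx² + (f_v + f_ty)²] = √[296.8² + (49.02 + 86.87)²] = 326.4 N/mm.
Capacity per unit length: φr_n = 0.75 × 0.6 × 490 × (0.707 × 4) = 623.6 N/mm.
326.4 ≤ 623.6 → adequate.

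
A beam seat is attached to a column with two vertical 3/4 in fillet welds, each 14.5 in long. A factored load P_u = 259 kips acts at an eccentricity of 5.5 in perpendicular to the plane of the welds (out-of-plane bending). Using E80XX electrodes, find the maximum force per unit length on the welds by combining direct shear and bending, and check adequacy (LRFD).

f_max ≈ 22.2 kip/in; NOT adequate

E80XX → F_EXX = 80 ksi.
L_w = 2 × 14.5 = 29 in; section modulus (unit throat) S = 2 × L²/6 = 70.08 in².
Direct shear f_v = P/L_w = 259/29 = 8.931 kip/in.
Moment M = P × e = 259 × 5.5 = 1424.5 kip·in; bending f_b = M/S = 20.33 kip/in.
f_max = √(f_v² + f_b²) = √(8.931² + 20.33²) = 22.2 kip/in.
φr_n = 0.75 × 0.6 × 80 × (0.707 × 0.75) = 19.09 kip/in → NOT adequate.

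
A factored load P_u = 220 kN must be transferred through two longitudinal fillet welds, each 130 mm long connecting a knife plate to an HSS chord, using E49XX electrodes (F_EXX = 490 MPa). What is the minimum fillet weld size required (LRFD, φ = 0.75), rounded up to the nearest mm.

w = 6 mm

Total weld length L = 260 mm.
Required throat t_e = P_u / (φ × 0.6 F_EXX × L) = 220 / (0.75 × 0.6 × 490 × 260 × 10⁻³) = 3.837 mm.
Required leg w = t_e / 0.707 = 5.428 mm → use 6 mm.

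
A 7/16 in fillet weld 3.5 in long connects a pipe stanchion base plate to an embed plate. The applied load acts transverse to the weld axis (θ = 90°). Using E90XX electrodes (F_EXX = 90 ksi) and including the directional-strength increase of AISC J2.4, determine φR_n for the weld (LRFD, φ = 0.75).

t_e = 0.707 × 0.4375 = 0.3093 in; A_we = 0.3093 × 3.5 = 1.083 in².
Directional factor: 1.0 + 0.5 sin^1.5(90°) = 1.5.
F_nw = 0.6 × 90 × 1.5 = 81 ksi.
φR_n = 0.75 × 81 × 1.083 = 65.77 kip.

φR_n ≈ 65.8 kip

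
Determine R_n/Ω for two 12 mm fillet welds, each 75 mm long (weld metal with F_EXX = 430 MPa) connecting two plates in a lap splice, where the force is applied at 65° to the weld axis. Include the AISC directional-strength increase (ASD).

R_n/Ω ≈ 235 kN

t_e = 0.707 × 12 = 8.484 mm; A_we = 8.484 × 150 = 1273 mm².
Directional factor: 1.0 + 0.5 sin^1.5(65°) = 1.431.
F_nw = 0.6 × 430 × 1.431 = 369.3 MPa.
R_n/Ω = (369.3 × 1273) / 2.0 × 10⁻³ = 235 kN.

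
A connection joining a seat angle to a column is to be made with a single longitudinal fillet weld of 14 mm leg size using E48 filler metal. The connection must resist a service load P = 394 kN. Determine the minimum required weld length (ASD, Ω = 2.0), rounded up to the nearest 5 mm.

E48XX → F_EXX = 480 MPa.
Throat t_e = 0.707 × 14 = 9.898 mm.
r_n/Ω = (0.6 × 480 × 9.898) / 2.0 = 1425 N/mm = 1.425 kN/mm.
L_req = P / (r_n/Ω) = 394 / 1.425 = 276.4 mm total.
Round up → use L = 280 mm.

L = 280 mm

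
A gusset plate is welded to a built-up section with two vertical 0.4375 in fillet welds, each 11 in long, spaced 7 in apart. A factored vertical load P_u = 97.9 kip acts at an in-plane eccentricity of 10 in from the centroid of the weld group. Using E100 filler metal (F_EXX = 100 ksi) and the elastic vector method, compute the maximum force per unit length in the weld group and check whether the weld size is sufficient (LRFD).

Total weld length L_w = 22 in. Treat welds as unit-width lines.
Polar moment about centroid: J = 2[d³/12 + d(b/2)²] = 2[11³/12 + 11×3.5²] = 491.3 in³.
Direct shear f_v = P/L_w = 97.9 / 22 = 4.45 kip/in (vertical).
Torsion M = P·e = 97.9 × 10 = 979 kip·in.
Critical point at (x, y) = (3.5, 5.5) from centroid. f_tx = M·y/J = 10.96 kip/in; f_ty = M·x/J = 6.974 kip/in.
Resultant f_max = √[f_tx² + (f_v + f_ty)²] = √[10.96² + (4.45 + 6.974)²] = 15.83 kip/in.
Capacity per unit length: φr_n = 0.75 × 0.6 × 100 × (0.707 × 0.4375) = 13.92 kip/in.
15.83 > 13.92 → NOT adequate.

f_max ≈ 15.8 kip/in; NOT adequate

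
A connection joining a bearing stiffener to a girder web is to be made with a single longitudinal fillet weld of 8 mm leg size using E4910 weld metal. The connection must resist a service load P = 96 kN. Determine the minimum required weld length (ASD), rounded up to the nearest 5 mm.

E49XX → F_EXX = 490 MPa.
Throat t_e = 0.707 × 8 = 5.656 mm.
r_n/Ω = (0.6 × 490 × 5.656) / 2.0 = 831.4 N/mm = 0.8314 kN/mm.
L_req = P / (r_n/Ω) = 96 / 0.8314 = 115.5 mm total.
Round up → use L = 120 mm.

L = 120 mm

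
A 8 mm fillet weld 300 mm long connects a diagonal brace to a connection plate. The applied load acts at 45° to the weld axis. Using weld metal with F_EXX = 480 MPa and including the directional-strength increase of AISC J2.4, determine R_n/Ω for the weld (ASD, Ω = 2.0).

R_n/Ω ≈ 317 kN

t_e = 0.707 × 8 = 5.656 mm; A_we = 5.656 × 300 = 1697 mm².
Directional factor: 1.0 + 0.5 sin^1.5(45°) = 1.297.
F_nw = 0.6 × 480 × 1.297 = 373.6 MPa.
R_n/Ω = (373.6 × 1697) / 2.0 × 10⁻³ = 317 kN.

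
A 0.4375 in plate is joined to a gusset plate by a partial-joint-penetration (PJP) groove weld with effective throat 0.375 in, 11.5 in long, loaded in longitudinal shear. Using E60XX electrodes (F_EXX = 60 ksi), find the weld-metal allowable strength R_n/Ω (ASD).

R_n/Ω ≈ 77.6 kips

Effective throat (given) t_e = 0.375 in.
A_we = 0.375 × 11.5 = 4.312 in².
F_nw = 0.6 F_EXX = 36 ksi.
R_n/Ω = (36 × 4.312) / 2.0 = 77.62 kips.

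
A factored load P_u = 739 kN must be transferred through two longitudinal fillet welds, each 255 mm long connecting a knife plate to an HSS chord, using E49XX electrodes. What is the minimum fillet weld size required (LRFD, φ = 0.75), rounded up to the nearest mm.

E49XX → F_EXX = 490 MPa.
Total weld length L = 510 mm.
Required throat t_e = P_u / (φ × 0.6 F_EXX × L) = 739 / (0.75 × 0.6 × 490 × 510 × 10⁻³) = 6.572 mm.
Required leg w = t_e / 0.707 = 9.295 mm → use 10 mm.

w = 10 mm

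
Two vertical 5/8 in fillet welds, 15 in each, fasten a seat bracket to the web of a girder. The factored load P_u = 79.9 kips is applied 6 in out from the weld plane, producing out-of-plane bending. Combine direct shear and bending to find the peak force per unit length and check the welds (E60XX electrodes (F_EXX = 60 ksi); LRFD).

f_max ≈ 6.92 kip/in; adequate

L_w = 2 × 15 = 30 in; section modulus (unit throat) S = 2 × L²/6 = 75 in².
Direct shear f_v = P/L_w = 79.9/30 = 2.663 kip/in.
Moment M = P × e = 79.9 × 6 = 479.4 kip·in; bending f_b = M/S = 6.392 kip/in.
f_max = √(f_v² + f_b²) = √(2.663² + 6.392²) = 6.925 kip/in.
φr_n = 0.75 × 0.6 × 60 × (0.707 × 0.625) = 11.93 kip/in → adequate.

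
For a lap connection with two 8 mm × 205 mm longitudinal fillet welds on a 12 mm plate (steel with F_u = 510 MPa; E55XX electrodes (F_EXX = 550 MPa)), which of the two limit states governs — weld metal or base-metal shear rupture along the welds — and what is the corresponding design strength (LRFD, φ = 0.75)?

φR_n ≈ 574 kN (weld metal governs)

t_e = 0.707 × 8 = 5.656 mm; L = 410 mm.
Weld metal: φR_n = 0.75 × 0.6 × 550 × 5.656 × 410 × 10⁻³ = 573.9 kN.
Base metal (shear rupture): φR_n = 0.75 × 0.6 × 510 × 12 × 410 × 10⁻³ = 1129 kN.
Governing: weld metal.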